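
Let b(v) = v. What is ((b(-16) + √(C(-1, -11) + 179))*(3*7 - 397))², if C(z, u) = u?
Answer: 59943424 - 9048064*√42 ≈ 1.3053e+6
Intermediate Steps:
((b(-16) + √(C(-1, -11) + 179))*(3*7 - 397))² = ((-16 + √(-11 + 179))*(3*7 - 397))² = ((-16 + √168)*(21 - 397))² = ((-16 + 2*√42)*(-376))² = (6016 - 752*√42)²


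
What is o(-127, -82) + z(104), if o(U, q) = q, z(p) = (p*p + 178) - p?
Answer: 10808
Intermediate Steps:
z(p) = 178 + p**2 - p (z(p) = (p**2 + 178) - p = (178 + p**2) - p = 178 + p**2 - p)
o(-127, -82) + z(104) = -82 + (178 + 104**2 - 1*104) = -82 + (178 + 10816 - 104) = -82 + 10890 = 10808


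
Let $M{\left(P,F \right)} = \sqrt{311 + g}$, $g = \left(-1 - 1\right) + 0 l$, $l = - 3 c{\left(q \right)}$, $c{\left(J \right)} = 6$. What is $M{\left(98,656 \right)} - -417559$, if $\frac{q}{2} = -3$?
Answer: $417559 + \sqrt{309} \approx 4.1758 \cdot 10^{5}$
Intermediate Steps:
$q = -6$ ($q = 2 \left(-3\right) = -6$)
$l = -18$ ($l = \left(-3\right) 6 = -18$)
$g = -2$ ($g = \left(-1 - 1\right) + 0 \left(-18\right) = \left(-1 - 1\right) + 0 = -2 + 0 = -2$)
$M{\left(P,F \right)} = \sqrt{309}$ ($M{\left(P,F \right)} = \sqrt{311 - 2} = \sqrt{309}$)
$M{\left(98,656 \right)} - -417559 = \sqrt{309} - -417559 = \sqrt{309} + 417559 = 417559 + \sqrt{309}$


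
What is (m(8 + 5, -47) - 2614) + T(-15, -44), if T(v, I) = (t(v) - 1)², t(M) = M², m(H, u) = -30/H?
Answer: 618276/13 ≈ 47560.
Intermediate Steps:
T(v, I) = (-1 + v²)² (T(v, I) = (v² - 1)² = (-1 + v²)²)
(m(8 + 5, -47) - 2614) + T(-15, -44) = (-30/(8 + 5) - 2614) + (-1 + (-15)²)² = (-30/13 - 2614) + (-1 + 225)² = (-30*1/13 - 2614) + 224² = (-30/13 - 2614) + 50176 = -34012/13 + 50176 = 618276/13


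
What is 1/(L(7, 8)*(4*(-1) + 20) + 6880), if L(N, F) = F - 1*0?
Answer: 1/7008 ≈ 0.00014269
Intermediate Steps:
L(N, F) = F (L(N, F) = F + 0 = F)
1/(L(7, 8)*(4*(-1) + 20) + 6880) = 1/(8*(4*(-1) + 20) + 6880) = 1/(8*(-4 + 20) + 6880) = 1/(8*16 + 6880) = 1/(128 + 6880) = 1/7008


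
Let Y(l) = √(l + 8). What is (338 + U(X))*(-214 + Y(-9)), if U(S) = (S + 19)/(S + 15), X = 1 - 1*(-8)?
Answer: -217745/3 + 2035*I/6 ≈ -72582.0 + 339.17*I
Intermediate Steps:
Y(l) = √(8 + l)
X = 9 (X = 1 + 8 = 9)
U(S) = (19 + S)/(15 + S)
(338 + U(X))*(-214 + Y(-9)) = (338 + (19 + 9)/(15 + 9))*(-214 + √(8 - 9)) = (338 + 28/24)*(-214 + √(-1)) = (338 + (1/24)*28)*(-214 + I) = (338 + 7/6)*(-214 + I) = 2035*(-214 + I)/6 = -217745/3 + 2035*I/6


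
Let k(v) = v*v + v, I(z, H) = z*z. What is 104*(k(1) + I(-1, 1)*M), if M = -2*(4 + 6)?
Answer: -1872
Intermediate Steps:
M = -20 (M = -2*10 = -20)
I(z, H) = z²
k(v) = v + v² (k(v) = v² + v = v + v²)
104*(k(1) + I(-1, 1)*M) = 104*(1*(1 + 1) + (-1)²*(-20)) = 104*(1*2 + 1*(-20)) = 104*(2 - 20) = 104*(-18) = -1872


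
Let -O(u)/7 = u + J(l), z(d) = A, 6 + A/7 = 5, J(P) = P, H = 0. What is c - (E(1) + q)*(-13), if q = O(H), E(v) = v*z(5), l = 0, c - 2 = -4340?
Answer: -4429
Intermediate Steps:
c = -4338 (c = 2 - 4340 = -4338)
A = -7 (A = -42 + 7*5 = -42 + 35 = -7)
z(d) = -7
E(v) = -7*v (E(v) = v*(-7) = -7*v)
O(u) = -7*u (O(u) = -7*(u + 0) = -7*u)
q = 0 (q = -7*0 = 0)
c - (E(1) + q)*(-13) = -4338 - (-7*1 + 0)*(-13) = -4338 - (-7 + 0)*(-13) = -4338 - (-7)*(-13) = -4338 - 1*91 = -4338 - 91 = -4429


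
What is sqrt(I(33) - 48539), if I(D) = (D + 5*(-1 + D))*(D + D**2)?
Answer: sqrt(168007) ≈ 409.89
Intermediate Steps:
I(D) = (-5 + 6*D)*(D + D**2) (I(D) = (D + (-5 + 5*D))*(D + D**2) = (-5 + 6*D)*(D + D**2))
sqrt(I(33) - 48539) = sqrt(33*(-5 + 33 + 6*33**2) - 48539) = sqrt(33*(-5 + 33 + 6*1089) - 48539) = sqrt(33*(-5 + 33 + 6534) - 48539) = sqrt(33*6562 - 48539) = sqrt(216546 - 48539) = sqrt(168007)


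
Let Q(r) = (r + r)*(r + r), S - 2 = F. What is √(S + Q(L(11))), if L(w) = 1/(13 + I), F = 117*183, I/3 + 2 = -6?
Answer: √2590977/11 ≈ 146.33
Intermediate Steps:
I = -24 (I = -6 + 3*(-6) = -6 - 18 = -24)
F = 21411
S = 21413 (S = 2 + 21411 = 21413)
L(w) = -1/11 (L(w) = 1/(13 - 24) = 1/(-11) = -1/11)
Q(r) = 4*r² (Q(r) = (2*r)*(2*r) = 4*r²)
√(S + Q(L(11))) = √(21413 + 4*(-1/11)²) = √(21413 + 4*(1/121)) = √(21413 + 4/121) = √(2590977/121) = √2590977/11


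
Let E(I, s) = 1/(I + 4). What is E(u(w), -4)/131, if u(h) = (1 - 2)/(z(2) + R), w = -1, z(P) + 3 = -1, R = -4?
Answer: 8/4323 ≈ 0.0018506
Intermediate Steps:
z(P) = -4 (z(P) = -3 - 1 = -4)
u(h) = 1/8 (u(h) = (1 - 2)/(-4 - 4) = -1/(-8) = -1*(-1/8) = 1/8)
E(I, s) = 1/(4 + I)
E(u(w), -4)/131 = 1/((4 + 1/8)*131) = (1/131)/(33/8) = (8/33)*(1/131) = 8/4323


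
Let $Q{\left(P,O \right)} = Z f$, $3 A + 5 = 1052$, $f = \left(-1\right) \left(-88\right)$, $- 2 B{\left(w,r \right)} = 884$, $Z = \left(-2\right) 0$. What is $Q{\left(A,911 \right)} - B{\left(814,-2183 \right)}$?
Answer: $442$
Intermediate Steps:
$Z = 0$
$B{\left(w,r \right)} = -442$ ($B{\left(w,r \right)} = \left(- \frac{1}{2}\right) 884 = -442$)
$f = 88$
$A = 349$ ($A = - \frac{5}{3} + \frac{1}{3} \cdot 1052 = - \frac{5}{3} + \frac{1052}{3} = 349$)
$Q{\left(P,O \right)} = 0$ ($Q{\left(P,O \right)} = 0 \cdot 88 = 0$)
$Q{\left(A,911 \right)} - B{\left(814,-2183 \right)} = 0 - -442 = 0 + 442 = 442$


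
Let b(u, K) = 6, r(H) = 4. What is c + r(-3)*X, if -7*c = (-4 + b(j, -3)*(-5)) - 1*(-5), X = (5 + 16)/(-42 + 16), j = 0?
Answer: 83/91 ≈ 0.91209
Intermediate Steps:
X = -21/26 (X = 21/(-26) = 21*(-1/26) = -21/26 ≈ -0.80769)
c = 29/7 (c = -((-4 + 6*(-5)) - 1*(-5))/7 = -((-4 - 30) + 5)/7 = -(-34 + 5)/7 = -⅐*(-29) = 29/7 ≈ 4.1429)
c + r(-3)*X = 29/7 + 4*(-21/26) = 29/7 - 42/13 = 83/91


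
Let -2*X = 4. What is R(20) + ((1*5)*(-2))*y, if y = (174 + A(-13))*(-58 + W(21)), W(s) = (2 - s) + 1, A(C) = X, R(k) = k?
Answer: 130740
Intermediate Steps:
X = -2 (X = -½*4 = -2)
A(C) = -2
W(s) = 3 - s
y = -13072 (y = (174 - 2)*(-58 + (3 - 1*21)) = 172*(-58 + (3 - 21)) = 172*(-58 - 18) = 172*(-76) = -13072)
R(20) + ((1*5)*(-2))*y = 20 + ((1*5)*(-2))*(-13072) = 20 + (5*(-2))*(-13072) = 20 - 10*(-13072) = 20 + 130720 = 130740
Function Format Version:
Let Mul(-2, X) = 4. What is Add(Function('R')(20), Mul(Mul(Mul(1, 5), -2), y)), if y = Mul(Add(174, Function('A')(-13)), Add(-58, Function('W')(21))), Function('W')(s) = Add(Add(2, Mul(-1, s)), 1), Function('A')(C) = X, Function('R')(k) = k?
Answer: 130740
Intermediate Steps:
X = -2 (X = Mul(Rational(-1, 2), 4) = -2)
Function('A')(C) = -2
Function('W')(s) = Add(3, Mul(-1, s))
y = -13072 (y = Mul(Add(174, -2), Add(-58, Add(3, Mul(-1, 21)))) = Mul(172, Add(-58, Add(3, -21))) = Mul(172, Add(-58, -18)) = Mul(172, -76) = -13072)
Add(Function('R')(20), Mul(Mul(Mul(1, 5), -2), y)) = Add(20, Mul(Mul(Mul(1, 5), -2), -13072)) = Add(20, Mul(Mul(5, -2), -13072)) = Add(20, Mul(-10, -13072)) = Add(20, 130720) = 130740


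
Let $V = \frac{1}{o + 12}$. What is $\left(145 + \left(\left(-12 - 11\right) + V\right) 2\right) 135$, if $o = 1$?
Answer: $\frac{174015}{13} \approx 13386.0$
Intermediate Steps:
$V = \frac{1}{13}$ ($V = \frac{1}{1 + 12} = \frac{1}{13} \approx 0.076923$)
$\left(145 + \left(\left(-12 - 11\right) + V\right) 2\right) 135 = \left(145 + \left(\left(-12 - 11\right) + \frac{1}{13}\right) 2\right) 135 = \left(145 + \left(-23 + \frac{1}{13}\right) 2\right) 135 = \left(145 - \frac{596}{13}\right) 135 = \frac{1289}{13} \cdot 135 = \frac{174015}{13}$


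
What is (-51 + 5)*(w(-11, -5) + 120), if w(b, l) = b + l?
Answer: -4784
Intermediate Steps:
(-51 + 5)*(w(-11, -5) + 120) = (-51 + 5)*((-11 - 5) + 120) = -46*(-16 + 120) = -46*104 = -4784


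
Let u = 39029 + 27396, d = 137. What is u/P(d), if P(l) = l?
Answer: 66425/137 ≈ 484.85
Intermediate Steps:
u = 66425
u/P(d) = 66425/137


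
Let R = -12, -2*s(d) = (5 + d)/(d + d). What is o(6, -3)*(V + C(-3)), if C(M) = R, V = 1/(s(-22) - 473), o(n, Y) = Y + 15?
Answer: -5997360/41641 ≈ -144.03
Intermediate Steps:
s(d) = -(5 + d)/(4*d) (s(d) = -(5 + d)/(2*(d + d)) = -(5 + d)/(2*(2*d)) = -(5 + d)*1/(2*d)/2 = -(5 + d)/(4*d))
o(n, Y) = 15 + Y
V = -88/41641 (V = 1/((¼)*(-5 - 1*(-22))/(-22) - 473) = 1/((¼)*(-1/22)*(-5 + 22) - 473) = 1/((¼)*(-1/22)*17 - 473) = 1/(-17/88 - 473) = 1/(-41641/88) = -88/41641 ≈ -0.0021133)
C(M) = -12
o(6, -3)*(V + C(-3)) = (15 - 3)*(-88/41641 - 12) = 12*(-499780/41641) = -5997360/41641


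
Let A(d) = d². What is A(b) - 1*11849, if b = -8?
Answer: -11785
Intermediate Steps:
A(b) - 1*11849 = (-8)² - 1*11849 = 64 - 11849 = -11785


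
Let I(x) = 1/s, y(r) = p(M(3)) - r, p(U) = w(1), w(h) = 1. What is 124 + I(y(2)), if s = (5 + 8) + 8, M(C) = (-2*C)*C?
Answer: 2605/21 ≈ 124.05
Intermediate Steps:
M(C) = -2*C²
p(U) = 1
s = 21 (s = 13 + 8 = 21)
y(r) = 1 - r
I(x) = 1/21
124 + I(y(2)) = 124 + 1/21 = 2605/21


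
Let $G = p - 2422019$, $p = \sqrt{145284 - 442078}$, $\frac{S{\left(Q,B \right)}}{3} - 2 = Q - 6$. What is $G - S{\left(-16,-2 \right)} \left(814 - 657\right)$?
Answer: $-2412599 + i \sqrt{296794} \approx -2.4126 \cdot 10^{6} + 544.79 i$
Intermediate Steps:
$S{\left(Q,B \right)} = -12 + 3 Q$ ($S{\left(Q,B \right)} = 6 + 3 \left(Q - 6\right) = 6 + 3 \left(-6 + Q\right) = 6 + \left(-18 + 3 Q\right) = -12 + 3 Q$)
$p = i \sqrt{296794}$ ($p = \sqrt{-296794} = i \sqrt{296794} \approx 544.79 i$)
$G = -2422019 + i \sqrt{296794}$ ($G = i \sqrt{296794} - 2422019 = -2422019 + i \sqrt{296794} \approx -2.422 \cdot 10^{6} + 544.79 i$)
$G - S{\left(-16,-2 \right)} \left(814 - 657\right) = \left(-2422019 + i \sqrt{296794}\right) - \left(-12 + 3 \left(-16\right)\right) \left(814 - 657\right) = \left(-2422019 + i \sqrt{296794}\right) - \left(-12 - 48\right) 157 = \left(-2422019 + i \sqrt{296794}\right) - \left(-60\right) 157 = \left(-2422019 + i \sqrt{296794}\right) - -9420 = \left(-2422019 + i \sqrt{296794}\right) + 9420 = -2412599 + i \sqrt{296794}$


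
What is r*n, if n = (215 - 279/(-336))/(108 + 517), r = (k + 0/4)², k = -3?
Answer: 217557/70000 ≈ 3.1080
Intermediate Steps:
r = 9 (r = (-3 + 0/4)² = (-3 + 0*(¼))² = (-3 + 0)² = (-3)² = 9)
n = 24173/70000 (n = (215 - 279*(-1/336))/625 = (215 + 93/112)*(1/625) = (24173/112)*(1/625) = 24173/70000 ≈ 0.34533)
r*n = 9*(24173/70000) = 217557/70000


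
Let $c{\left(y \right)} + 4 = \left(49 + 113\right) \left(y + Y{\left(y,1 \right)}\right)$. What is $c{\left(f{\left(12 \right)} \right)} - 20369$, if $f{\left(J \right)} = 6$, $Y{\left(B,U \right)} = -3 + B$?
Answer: $-18915$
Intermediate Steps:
$c{\left(y \right)} = -490 + 324 y$ ($c{\left(y \right)} = -4 + \left(49 + 113\right) \left(y + \left(-3 + y\right)\right) = -4 + 162 \left(-3 + 2 y\right) = -4 + \left(-486 + 324 y\right) = -490 + 324 y$)
$c{\left(f{\left(12 \right)} \right)} - 20369 = \left(-490 + 324 \cdot 6\right) - 20369 = \left(-490 + 1944\right) - 20369 = 1454 - 20369 = -18915$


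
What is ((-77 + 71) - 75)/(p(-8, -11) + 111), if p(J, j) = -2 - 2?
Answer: -81/107 ≈ -0.75701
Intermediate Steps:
p(J, j) = -4
((-77 + 71) - 75)/(p(-8, -11) + 111) = ((-77 + 71) - 75)/(-4 + 111) = (-6 - 75)/107 = (1/107)*(-81) = -81/107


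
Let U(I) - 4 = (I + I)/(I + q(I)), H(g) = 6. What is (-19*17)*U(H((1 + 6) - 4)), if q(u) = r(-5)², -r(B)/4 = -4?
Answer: -171190/131 ≈ -1306.8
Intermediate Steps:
r(B) = 16 (r(B) = -4*(-4) = 16)
q(u) = 256 (q(u) = 16² = 256)
U(I) = 4 + 2*I/(256 + I) (U(I) = 4 + (I + I)/(I + 256) = 4 + (2*I)/(256 + I) = 4 + 2*I/(256 + I))
(-19*17)*U(H((1 + 6) - 4)) = (-19*17)*(2*(512 + 3*6)/(256 + 6)) = -646*(512 + 18)/262 = -646*530/262 = -323*530/131 = -171190/131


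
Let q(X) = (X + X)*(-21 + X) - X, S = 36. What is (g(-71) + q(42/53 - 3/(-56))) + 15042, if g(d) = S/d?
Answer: 4692852168771/312720352 ≈ 15007.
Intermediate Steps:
q(X) = -X + 2*X*(-21 + X) (q(X) = (2*X)*(-21 + X) - X = 2*X*(-21 + X) - X = -X + 2*X*(-21 + X))
g(d) = 36/d
(g(-71) + q(42/53 - 3/(-56))) + 15042 = (36/(-71) + (42/53 - 3/(-56))*(-43 + 2*(42/53 - 3/(-56)))) + 15042 = (36*(-1/71) + (42*(1/53) - 3*(-1/56))*(-43 + 2*(42*(1/53) - 3*(-1/56)))) + 15042 = (-36/71 + (42/53 + 3/56)*(-43 + 2*(42/53 + 3/56))) + 15042 = (-36/71 + 2511*(-43 + 2*(2511/2968))/2968) + 15042 = (-36/71 + 2511*(-43 + 2511/1484)/2968) + 15042 = (-36/71 + (2511/2968)*(-61301/1484)) + 15042 = (-36/71 - 153926811/4404512) + 15042 = -11087366013/312720352 + 15042 = 4692852168771/312720352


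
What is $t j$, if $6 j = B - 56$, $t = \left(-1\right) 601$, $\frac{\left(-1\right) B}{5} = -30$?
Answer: $- \frac{28247}{3} \approx -9415.7$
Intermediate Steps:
$B = 150$ ($B = \left(-5\right) \left(-30\right) = 150$)
$t = -601$
$j = \frac{47}{3}$ ($j = \frac{150 - 56}{6} = \frac{1}{6} \cdot 94 = \frac{47}{3} \approx 15.667$)
$t j = \left(-601\right) \frac{47}{3} = - \frac{28247}{3}$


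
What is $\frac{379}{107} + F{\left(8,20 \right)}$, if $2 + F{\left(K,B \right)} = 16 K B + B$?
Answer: $\frac{276225}{107} \approx 2581.5$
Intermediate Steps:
$F{\left(K,B \right)} = -2 + B + 16 B K$ ($F{\left(K,B \right)} = -2 + \left(16 K B + B\right) = -2 + \left(16 B K + B\right) = -2 + \left(B + 16 B K\right) = -2 + B + 16 B K$)
$\frac{379}{107} + F{\left(8,20 \right)} = \frac{379}{107} + \left(-2 + 20 + 16 \cdot 20 \cdot 8\right) = 379 \cdot \frac{1}{107} + \left(-2 + 20 + 2560\right) = \frac{379}{107} + 2578 = \frac{276225}{107}$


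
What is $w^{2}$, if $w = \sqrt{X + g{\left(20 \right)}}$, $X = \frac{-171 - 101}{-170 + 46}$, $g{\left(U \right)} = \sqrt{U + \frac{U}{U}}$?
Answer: $\frac{68}{31} + \sqrt{21} \approx 6.7761$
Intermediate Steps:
$g{\left(U \right)} = \sqrt{1 + U}$ ($g{\left(U \right)} = \sqrt{U + 1} = \sqrt{1 + U}$)
$X = \frac{68}{31}$ ($X = - \frac{272}{-124} = \left(-272\right) \left(- \frac{1}{124}\right) = \frac{68}{31} \approx 2.1936$)
$w = \sqrt{\frac{68}{31} + \sqrt{21}}$ ($w = \sqrt{\frac{68}{31} + \sqrt{1 + 20}} = \sqrt{\frac{68}{31} + \sqrt{21}} \approx 2.6031$)
$w^{2} = \left(\frac{\sqrt{2108 + 961 \sqrt{21}}}{31}\right)^{2} = \frac{68}{31} + \sqrt{21}$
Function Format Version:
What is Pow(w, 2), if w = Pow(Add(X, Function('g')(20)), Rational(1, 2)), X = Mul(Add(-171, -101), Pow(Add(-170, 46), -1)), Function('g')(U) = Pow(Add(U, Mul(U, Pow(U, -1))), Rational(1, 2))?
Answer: Add(Rational(68, 31), Pow(21, Rational(1, 2))) ≈ 6.7761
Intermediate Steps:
Function('g')(U) = Pow(Add(1, U), Rational(1, 2)) (Function('g')(U) = Pow(Add(U, 1), Rational(1, 2)) = Pow(Add(1, U), Rational(1, 2)))
X = Rational(68, 31) (X = Mul(-272, Pow(-124, -1)) = Mul(-272, Rational(-1, 124)) = Rational(68, 31) ≈ 2.1936)
w = Pow(Add(Rational(68, 31), Pow(21, Rational(1, 2))), Rational(1, 2)) (w = Pow(Add(Rational(68, 31), Pow(Add(1, 20), Rational(1, 2))), Rational(1, 2)) = Pow(Add(Rational(68, 31), Pow(21, Rational(1, 2))), Rational(1, 2)) ≈ 2.6031)
Pow(w, 2) = Pow(Mul(Rational(1, 31), Pow(Add(2108, Mul(961, Pow(21, Rational(1, 2)))), Rational(1, 2))), 2) = Add(Rational(68, 31), Pow(21, Rational(1, 2)))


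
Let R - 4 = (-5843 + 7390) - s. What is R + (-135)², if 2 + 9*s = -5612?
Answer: 183598/9 ≈ 20400.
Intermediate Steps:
s = -5614/9 (s = -2/9 + (⅑)*(-5612) = -2/9 - 5612/9 = -5614/9 ≈ -623.78)
R = 19573/9 (R = 4 + ((-5843 + 7390) - 1*(-5614/9)) = 4 + (1547 + 5614/9) = 4 + 19537/9 = 19573/9 ≈ 2174.8)
R + (-135)² = 19573/9 + (-135)² = 19573/9 + 18225 = 183598/9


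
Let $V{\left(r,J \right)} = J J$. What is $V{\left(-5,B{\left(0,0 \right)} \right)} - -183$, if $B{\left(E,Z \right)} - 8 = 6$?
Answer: $379$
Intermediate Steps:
$B{\left(E,Z \right)} = 14$ ($B{\left(E,Z \right)} = 8 + 6 = 14$)
$V{\left(r,J \right)} = J^{2}$
$V{\left(-5,B{\left(0,0 \right)} \right)} - -183 = 14^{2} - -183 = 196 + 183 = 379$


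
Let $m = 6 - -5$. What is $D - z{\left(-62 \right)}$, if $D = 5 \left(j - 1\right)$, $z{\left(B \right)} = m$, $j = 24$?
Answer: $104$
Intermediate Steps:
$m = 11$ ($m = 6 + 5 = 11$)
$z{\left(B \right)} = 11$
$D = 115$ ($D = 5 \left(24 - 1\right) = 5 \cdot 23 = 115$)
$D - z{\left(-62 \right)} = 115 - 11 = 104$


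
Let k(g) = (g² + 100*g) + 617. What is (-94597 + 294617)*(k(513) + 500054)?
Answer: 163044302800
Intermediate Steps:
k(g) = 617 + g² + 100*g
(-94597 + 294617)*(k(513) + 500054) = (-94597 + 294617)*((617 + 513² + 100*513) + 500054) = 200020*((617 + 263169 + 51300) + 500054) = 200020*(315086 + 500054) = 200020*815140 = 163044302800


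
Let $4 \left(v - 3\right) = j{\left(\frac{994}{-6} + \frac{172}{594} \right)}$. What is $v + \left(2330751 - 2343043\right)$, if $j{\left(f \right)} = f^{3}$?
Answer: $- \frac{119781557361001}{104792292} \approx -1.143 \cdot 10^{6}$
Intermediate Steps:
$v = - \frac{118493450507737}{104792292}$ ($v = 3 + \frac{\left(\frac{994}{-6} + \frac{172}{594}\right)^{3}}{4} = 3 + \frac{\left(994 \left(- \frac{1}{6}\right) + 172 \cdot \frac{1}{594}\right)^{3}}{4} = 3 + \frac{\left(- \frac{497}{3} + \frac{86}{297}\right)^{3}}{4} = 3 + \frac{\left(- \frac{49117}{297}\right)^{3}}{4} = 3 + \frac{1}{4} \left(- \frac{118493764884613}{26198073}\right) = 3 - \frac{118493764884613}{104792292} = - \frac{118493450507737}{104792292} \approx -1.1307 \cdot 10^{6}$)
$v + \left(2330751 - 2343043\right) = - \frac{118493450507737}{104792292} + \left(2330751 - 2343043\right) = - \frac{118493450507737}{104792292} - 12292 = - \frac{119781557361001}{104792292}$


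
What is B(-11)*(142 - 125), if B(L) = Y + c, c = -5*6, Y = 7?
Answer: -391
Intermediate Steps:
c = -30
B(L) = -23 (B(L) = 7 - 30 = -23)
B(-11)*(142 - 125) = -23*(142 - 125) = -23*17 = -391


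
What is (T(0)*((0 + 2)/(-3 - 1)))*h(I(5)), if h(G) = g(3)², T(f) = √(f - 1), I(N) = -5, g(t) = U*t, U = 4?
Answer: -72*I ≈ -72.0*I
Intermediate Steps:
g(t) = 4*t
T(f) = √(-1 + f)
h(G) = 144 (h(G) = (4*3)² = 12² = 144)
(T(0)*((0 + 2)/(-3 - 1)))*h(I(5)) = (√(-1 + 0)*((0 + 2)/(-3 - 1)))*144 = (√(-1)*(2/(-4)))*144 = (I*(2*(-¼)))*144 = (I*(-½))*144 = -I/2*144 = -72*I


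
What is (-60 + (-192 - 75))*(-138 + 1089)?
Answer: -310977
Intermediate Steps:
(-60 + (-192 - 75))*(-138 + 1089) = (-60 - 267)*951 = -327*951 = -310977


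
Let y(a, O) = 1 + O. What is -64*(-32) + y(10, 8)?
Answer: 2057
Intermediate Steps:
-64*(-32) + y(10, 8) = -64*(-32) + (1 + 8) = 2048 + 9 = 2057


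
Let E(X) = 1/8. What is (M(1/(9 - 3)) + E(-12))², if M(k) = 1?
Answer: 81/64 ≈ 1.2656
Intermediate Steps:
E(X) = ⅛
(M(1/(9 - 3)) + E(-12))² = (1 + ⅛)² = (9/8)² = 81/64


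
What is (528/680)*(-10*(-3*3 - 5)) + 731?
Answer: 14275/17 ≈ 839.71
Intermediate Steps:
(528/680)*(-10*(-3*3 - 5)) + 731 = (528*(1/680))*(-10*(-9 - 5)) + 731 = 66*(-10*(-14))/85 + 731 = (66/85)*140 + 731 = 1848/17 + 731 = 14275/17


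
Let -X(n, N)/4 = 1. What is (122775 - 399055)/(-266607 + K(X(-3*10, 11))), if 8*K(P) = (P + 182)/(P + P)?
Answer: 8840960/8531513 ≈ 1.0363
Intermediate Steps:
X(n, N) = -4 (X(n, N) = -4*1 = -4)
K(P) = (182 + P)/(16*P) (K(P) = ((P + 182)/(P + P))/8 = ((182 + P)/((2*P)))/8 = ((182 + P)*(1/(2*P)))/8 = ((182 + P)/(2*P))/8 = (182 + P)/(16*P))
(122775 - 399055)/(-266607 + K(X(-3*10, 11))) = (122775 - 399055)/(-266607 + (1/16)*(182 - 4)/(-4)) = -276280/(-266607 + (1/16)*(-1/4)*178) = -276280/(-266607 - 89/32) = -276280/(-8531513/32) = -276280*(-32/8531513) = 8840960/8531513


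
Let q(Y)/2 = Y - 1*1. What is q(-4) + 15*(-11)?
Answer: -175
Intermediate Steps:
q(Y) = -2 + 2*Y (q(Y) = 2*(Y - 1*1) = 2*(Y - 1) = 2*(-1 + Y) = -2 + 2*Y)
q(-4) + 15*(-11) = (-2 + 2*(-4)) + 15*(-11) = (-2 - 8) - 165 = -10 - 165 = -175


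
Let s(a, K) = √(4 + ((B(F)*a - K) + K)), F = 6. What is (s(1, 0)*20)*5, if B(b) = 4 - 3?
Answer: 100*√5 ≈ 223.61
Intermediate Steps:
B(b) = 1
s(a, K) = √(4 + a) (s(a, K) = √(4 + ((1*a - K) + K)) = √(4 + ((a - K) + K)) = √(4 + a))
(s(1, 0)*20)*5 = (√(4 + 1)*20)*5 = (√5*20)*5 = (20*√5)*5 = 100*√5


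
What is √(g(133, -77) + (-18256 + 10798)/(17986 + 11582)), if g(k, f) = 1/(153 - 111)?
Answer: I*√6447/168 ≈ 0.47794*I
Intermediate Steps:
g(k, f) = 1/42
√(g(133, -77) + (-18256 + 10798)/(17986 + 11582)) = √(1/42 + (-18256 + 10798)/(17986 + 11582)) = √(1/42 - 7458/29568) = √(1/42 - 7458*1/29568) = √(1/42 - 113/448) = √(-307/1344) = I*√6447/168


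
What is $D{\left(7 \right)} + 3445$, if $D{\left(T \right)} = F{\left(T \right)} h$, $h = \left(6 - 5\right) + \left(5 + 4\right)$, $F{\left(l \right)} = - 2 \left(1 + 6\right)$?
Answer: $3305$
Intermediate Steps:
$F{\left(l \right)} = -14$ ($F{\left(l \right)} = \left(-2\right) 7 = -14$)
$h = 10$ ($h = 1 + 9 = 10$)
$D{\left(T \right)} = -140$ ($D{\left(T \right)} = \left(-14\right) 10 = -140$)
$D{\left(7 \right)} + 3445 = -140 + 3445 = 3305$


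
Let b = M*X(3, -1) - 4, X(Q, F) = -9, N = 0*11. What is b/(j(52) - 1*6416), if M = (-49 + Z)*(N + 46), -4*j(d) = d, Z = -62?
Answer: -45950/6429 ≈ -7.1473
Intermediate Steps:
j(d) = -d/4
N = 0
M = -5106 (M = (-49 - 62)*(0 + 46) = -111*46 = -5106)
b = 45950 (b = -5106*(-9) - 4 = 45954 - 4 = 45950)
b/(j(52) - 1*6416) = 45950/(-¼*52 - 1*6416) = 45950/(-13 - 6416) = 45950/(-6429) = 45950*(-1/6429) = -45950/6429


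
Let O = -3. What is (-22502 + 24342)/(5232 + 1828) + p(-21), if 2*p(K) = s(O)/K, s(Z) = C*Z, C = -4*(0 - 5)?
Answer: 4174/2471 ≈ 1.6892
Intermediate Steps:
C = 20 (C = -4*(-5) = 20)
s(Z) = 20*Z
p(K) = -30/K (p(K) = ((20*(-3))/K)/2 = (-60/K)/2 = -30/K)
(-22502 + 24342)/(5232 + 1828) + p(-21) = (-22502 + 24342)/(5232 + 1828) - 30/(-21) = 1840/7060 - 30*(-1/21) = 1840*(1/7060) + 10/7 = 92/353 + 10/7 = 4174/2471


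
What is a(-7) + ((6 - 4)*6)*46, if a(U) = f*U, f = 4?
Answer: 524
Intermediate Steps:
a(U) = 4*U
a(-7) + ((6 - 4)*6)*46 = 4*(-7) + ((6 - 4)*6)*46 = -28 + (2*6)*46 = -28 + 12*46 = -28 + 552 = 524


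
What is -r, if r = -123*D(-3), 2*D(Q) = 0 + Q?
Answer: -369/2 ≈ -184.50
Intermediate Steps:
D(Q) = Q/2 (D(Q) = (0 + Q)/2 = Q/2)
r = 369/2 (r = -123*(-3)/2 = -123*(-3/2) = 369/2 ≈ 184.50)
-r = -1*369/2 = -369/2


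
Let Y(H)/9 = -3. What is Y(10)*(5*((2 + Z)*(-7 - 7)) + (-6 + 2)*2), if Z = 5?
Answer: 13446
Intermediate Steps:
Y(H) = -27 (Y(H) = 9*(-3) = -27)
Y(10)*(5*((2 + Z)*(-7 - 7)) + (-6 + 2)*2) = -27*(5*((2 + 5)*(-7 - 7)) + (-6 + 2)*2) = -27*(5*(7*(-14)) - 4*2) = -27*(5*(-98) - 8) = -27*(-490 - 8) = -27*(-498) = 13446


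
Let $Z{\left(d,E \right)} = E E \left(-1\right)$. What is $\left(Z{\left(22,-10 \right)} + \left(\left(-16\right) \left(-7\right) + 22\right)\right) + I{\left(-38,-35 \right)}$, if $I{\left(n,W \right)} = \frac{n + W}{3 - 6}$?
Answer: $\frac{175}{3} \approx 58.333$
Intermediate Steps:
$Z{\left(d,E \right)} = - E^{2}$ ($Z{\left(d,E \right)} = E^{2} \left(-1\right) = - E^{2}$)
$I{\left(n,W \right)} = - \frac{W}{3} - \frac{n}{3}$ ($I{\left(n,W \right)} = \frac{W + n}{-3} = \left(W + n\right) \left(- \frac{1}{3}\right) = - \frac{W}{3} - \frac{n}{3}$)
$\left(Z{\left(22,-10 \right)} + \left(\left(-16\right) \left(-7\right) + 22\right)\right) + I{\left(-38,-35 \right)} = \left(- \left(-10\right)^{2} + \left(\left(-16\right) \left(-7\right) + 22\right)\right) - - \frac{73}{3} = \left(\left(-1\right) 100 + \left(112 + 22\right)\right) + \left(\frac{35}{3} + \frac{38}{3}\right) = \left(-100 + 134\right) + \frac{73}{3} = 34 + \frac{73}{3} = \frac{175}{3}$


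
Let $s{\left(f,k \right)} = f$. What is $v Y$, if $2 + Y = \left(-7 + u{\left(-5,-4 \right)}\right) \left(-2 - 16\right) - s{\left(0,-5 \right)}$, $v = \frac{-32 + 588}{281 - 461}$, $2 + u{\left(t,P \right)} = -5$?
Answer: $- \frac{6950}{9} \approx -772.22$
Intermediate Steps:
$u{\left(t,P \right)} = -7$ ($u{\left(t,P \right)} = -2 - 5 = -7$)
$v = - \frac{139}{45}$ ($v = \frac{556}{-180} = 556 \left(- \frac{1}{180}\right) = - \frac{139}{45} \approx -3.0889$)
$Y = 250$ ($Y = -2 + \left(\left(-7 - 7\right) \left(-2 - 16\right) - 0\right) = -2 + \left(\left(-14\right) \left(-18\right) + 0\right) = -2 + \left(252 + 0\right) = -2 + 252 = 250$)
$v Y = \left(- \frac{139}{45}\right) 250 = - \frac{6950}{9}$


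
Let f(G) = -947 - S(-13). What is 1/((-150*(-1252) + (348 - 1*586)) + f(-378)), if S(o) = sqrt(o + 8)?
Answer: 37323/6965031646 + I*sqrt(5)/34825158230 ≈ 5.3586e-6 + 6.4208e-11*I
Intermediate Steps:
S(o) = sqrt(8 + o)
f(G) = -947 - I*sqrt(5) (f(G) = -947 - sqrt(8 - 13) = -947 - sqrt(-5) = -947 - I*sqrt(5))
1/((-150*(-1252) + (348 - 1*586)) + f(-378)) = 1/((-150*(-1252) + (348 - 1*586)) + (-947 - I*sqrt(5))) = 1/((187800 + (348 - 586)) + (-947 - I*sqrt(5))) = 1/((187800 - 238) + (-947 - I*sqrt(5))) = 1/(187562 + (-947 - I*sqrt(5))) = 1/(186615 - I*sqrt(5))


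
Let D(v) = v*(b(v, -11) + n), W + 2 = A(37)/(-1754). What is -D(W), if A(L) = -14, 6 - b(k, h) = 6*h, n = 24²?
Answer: 1132056/877 ≈ 1290.8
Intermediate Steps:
n = 576
b(k, h) = 6 - 6*h
W = -1747/877 (W = -2 - 14/(-1754) = -2 - 14*(-1/1754) = -2 + 7/877 = -1747/877 ≈ -1.9920)
D(v) = 648*v (D(v) = v*((6 - 6*(-11)) + 576) = v*((6 + 66) + 576) = v*(72 + 576) = v*648 = 648*v)
-D(W) = -648*(-1747)/877 = -1*(-1132056/877) = 1132056/877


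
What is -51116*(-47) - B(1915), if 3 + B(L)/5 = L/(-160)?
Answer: 76880859/32 ≈ 2.4025e+6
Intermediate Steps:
B(L) = -15 - L/32 (B(L) = -15 + 5*(L/(-160)) = -15 + 5*(L*(-1/160)) = -15 + 5*(-L/160) = -15 - L/32)
-51116*(-47) - B(1915) = -51116*(-47) - (-15 - 1/32*1915) = 2402452 - (-15 - 1915/32) = 2402452 - 1*(-2395/32) = 2402452 + 2395/32 = 76880859/32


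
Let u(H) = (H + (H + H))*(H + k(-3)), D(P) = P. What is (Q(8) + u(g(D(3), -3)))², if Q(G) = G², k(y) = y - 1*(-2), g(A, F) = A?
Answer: 6724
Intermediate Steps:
k(y) = 2 + y (k(y) = y + 2 = 2 + y)
u(H) = 3*H*(-1 + H) (u(H) = (H + (H + H))*(H + (2 - 3)) = (H + 2*H)*(H - 1) = (3*H)*(-1 + H) = 3*H*(-1 + H))
(Q(8) + u(g(D(3), -3)))² = (8² + 3*3*(-1 + 3))² = (64 + 3*3*2)² = (64 + 18)² = 82² = 6724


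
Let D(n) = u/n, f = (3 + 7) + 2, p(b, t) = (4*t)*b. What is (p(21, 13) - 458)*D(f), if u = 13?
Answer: 4121/6 ≈ 686.83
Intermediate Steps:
p(b, t) = 4*b*t
f = 12 (f = 10 + 2 = 12)
D(n) = 13/n
(p(21, 13) - 458)*D(f) = (4*21*13 - 458)*(13/12) = (1092 - 458)*(13*(1/12)) = 634*(13/12) = 4121/6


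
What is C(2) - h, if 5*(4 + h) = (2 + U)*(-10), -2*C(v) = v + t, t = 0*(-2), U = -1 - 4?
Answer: -3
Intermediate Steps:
U = -5
t = 0
C(v) = -v/2 (C(v) = -(v + 0)/2 = -v/2)
h = 2 (h = -4 + ((2 - 5)*(-10))/5 = -4 + (-3*(-10))/5 = -4 + (⅕)*30 = -4 + 6 = 2)
C(2) - h = -½*2 - 1*2 = -1 - 2 = -3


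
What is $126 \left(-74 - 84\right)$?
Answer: $-19908$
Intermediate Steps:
$126 \left(-74 - 84\right) = 126 \left(-158\right) = -19908$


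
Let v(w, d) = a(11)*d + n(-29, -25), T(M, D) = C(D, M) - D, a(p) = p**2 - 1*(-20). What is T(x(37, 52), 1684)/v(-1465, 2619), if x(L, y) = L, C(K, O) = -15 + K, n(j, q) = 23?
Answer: -15/369302 ≈ -4.0617e-5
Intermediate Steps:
a(p) = 20 + p**2 (a(p) = p**2 + 20 = 20 + p**2)
T(M, D) = -15 (T(M, D) = (-15 + D) - D = -15)
v(w, d) = 23 + 141*d (v(w, d) = (20 + 11**2)*d + 23 = (20 + 121)*d + 23 = 141*d + 23 = 23 + 141*d)
T(x(37, 52), 1684)/v(-1465, 2619) = -15/(23 + 141*2619) = -15/(23 + 369279) = -15/369302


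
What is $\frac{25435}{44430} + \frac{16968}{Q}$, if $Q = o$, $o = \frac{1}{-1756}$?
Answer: $- \frac{264765544801}{8886} \approx -2.9796 \cdot 10^{7}$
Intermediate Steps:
$o = - \frac{1}{1756} \approx -0.00056948$
$Q = - \frac{1}{1756} \approx -0.00056948$
$\frac{25435}{44430} + \frac{16968}{Q} = \frac{25435}{44430} + \frac{16968}{- \frac{1}{1756}} = 25435 \cdot \frac{1}{44430} + 16968 \left(-1756\right) = \frac{5087}{8886} - 29795808 = - \frac{264765544801}{8886}$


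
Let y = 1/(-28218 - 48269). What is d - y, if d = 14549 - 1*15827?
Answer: -97750385/76487 ≈ -1278.0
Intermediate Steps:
d = -1278 (d = 14549 - 15827 = -1278)
y = -1/76487 (y = 1/(-76487) = -1/76487 ≈ -1.3074e-5)
d - y = -1278 - 1*(-1/76487) = -1278 + 1/76487 = -97750385/76487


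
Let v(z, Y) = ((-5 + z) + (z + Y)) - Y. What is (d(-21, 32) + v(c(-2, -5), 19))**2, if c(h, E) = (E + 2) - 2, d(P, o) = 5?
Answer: 100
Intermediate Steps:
c(h, E) = E (c(h, E) = (2 + E) - 2 = E)
v(z, Y) = -5 + 2*z (v(z, Y) = ((-5 + z) + (Y + z)) - Y = (-5 + Y + 2*z) - Y = -5 + 2*z)
(d(-21, 32) + v(c(-2, -5), 19))**2 = (5 + (-5 + 2*(-5)))**2 = (5 + (-5 - 10))**2 = (5 - 15)**2 = (-10)**2 = 100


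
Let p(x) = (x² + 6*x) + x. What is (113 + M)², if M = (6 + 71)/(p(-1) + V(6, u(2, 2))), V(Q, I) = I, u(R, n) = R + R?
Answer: 22201/4 ≈ 5550.3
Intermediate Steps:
u(R, n) = 2*R
p(x) = x² + 7*x
M = -77/2 (M = (6 + 71)/(-(7 - 1) + 2*2) = 77/(-1*6 + 4) = 77/(-6 + 4) = 77/(-2) = 77*(-½) = -77/2 ≈ -38.500)
(113 + M)² = (113 - 77/2)² = (149/2)² = 22201/4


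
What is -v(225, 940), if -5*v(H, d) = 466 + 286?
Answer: 752/5 ≈ 150.40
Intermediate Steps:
v(H, d) = -752/5 (v(H, d) = -(466 + 286)/5 = -⅕*752 = -752/5)
-v(225, 940) = -1*(-752/5) = 752/5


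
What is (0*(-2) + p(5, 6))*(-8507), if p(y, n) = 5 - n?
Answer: 8507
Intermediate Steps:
(0*(-2) + p(5, 6))*(-8507) = (0*(-2) + (5 - 1*6))*(-8507) = (0 + (5 - 6))*(-8507) = (0 - 1)*(-8507) = -1*(-8507) = 8507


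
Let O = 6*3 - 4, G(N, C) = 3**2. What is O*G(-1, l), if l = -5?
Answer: 126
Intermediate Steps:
G(N, C) = 9
O = 14 (O = 18 - 4 = 14)
O*G(-1, l) = 14*9 = 126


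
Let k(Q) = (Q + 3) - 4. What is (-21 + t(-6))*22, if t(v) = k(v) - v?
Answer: -484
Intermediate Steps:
k(Q) = -1 + Q (k(Q) = (3 + Q) - 4 = -1 + Q)
t(v) = -1 (t(v) = (-1 + v) - v = -1)
(-21 + t(-6))*22 = (-21 - 1)*22 = -22*22 = -484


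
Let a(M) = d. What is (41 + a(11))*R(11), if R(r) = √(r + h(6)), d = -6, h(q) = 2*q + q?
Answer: 35*√29 ≈ 188.48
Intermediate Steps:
h(q) = 3*q
a(M) = -6
R(r) = √(18 + r) (R(r) = √(r + 3*6) = √(r + 18) = √(18 + r))
(41 + a(11))*R(11) = (41 - 6)*√(18 + 11) = 35*√29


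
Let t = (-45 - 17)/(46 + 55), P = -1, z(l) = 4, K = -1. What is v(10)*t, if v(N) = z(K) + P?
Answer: -186/101 ≈ -1.8416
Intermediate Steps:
v(N) = 3 (v(N) = 4 - 1 = 3)
t = -62/101 ≈ -0.61386
v(10)*t = 3*(-62/101) = -186/101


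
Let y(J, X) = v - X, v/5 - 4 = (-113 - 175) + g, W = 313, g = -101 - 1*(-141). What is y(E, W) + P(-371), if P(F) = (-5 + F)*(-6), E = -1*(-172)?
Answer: 723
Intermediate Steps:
g = 40 (g = -101 + 141 = 40)
E = 172
P(F) = 30 - 6*F
v = -1220 (v = 20 + 5*((-113 - 175) + 40) = 20 + 5*(-288 + 40) = 20 + 5*(-248) = 20 - 1240 = -1220)
y(J, X) = -1220 - X
y(E, W) + P(-371) = (-1220 - 1*313) + (30 - 6*(-371)) = (-1220 - 313) + (30 + 2226) = -1533 + 2256 = 723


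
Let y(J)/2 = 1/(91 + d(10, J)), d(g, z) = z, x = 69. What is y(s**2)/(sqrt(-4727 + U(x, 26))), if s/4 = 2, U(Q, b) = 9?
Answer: -I*sqrt(4718)/365645 ≈ -0.00018785*I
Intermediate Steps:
s = 8 (s = 4*2 = 8)
y(J) = 2/(91 + J)
y(s**2)/(sqrt(-4727 + U(x, 26))) = (2/(91 + 8**2))/(sqrt(-4727 + 9)) = (2/(91 + 64))/(sqrt(-4718)) = (2/155)/((I*sqrt(4718))) = (2*(1/155))*(-I*sqrt(4718)/4718) = 2*(-I*sqrt(4718)/4718)/155 = -I*sqrt(4718)/365645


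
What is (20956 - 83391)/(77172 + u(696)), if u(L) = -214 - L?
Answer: -62435/76262 ≈ -0.81869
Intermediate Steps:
(20956 - 83391)/(77172 + u(696)) = (20956 - 83391)/(77172 + (-214 - 1*696)) = -62435/(77172 + (-214 - 696)) = -62435/(77172 - 910) = -62435/76262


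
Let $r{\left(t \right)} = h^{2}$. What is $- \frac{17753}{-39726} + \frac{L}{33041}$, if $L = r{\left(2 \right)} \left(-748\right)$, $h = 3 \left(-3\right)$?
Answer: $- \frac{1820342015}{1312586766} \approx -1.3868$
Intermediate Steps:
$h = -9$
$r{\left(t \right)} = 81$ ($r{\left(t \right)} = \left(-9\right)^{2} = 81$)
$L = -60588$ ($L = 81 \left(-748\right) = -60588$)
$- \frac{17753}{-39726} + \frac{L}{33041} = - \frac{17753}{-39726} - \frac{60588}{33041} = \left(-17753\right) \left(- \frac{1}{39726}\right) - \frac{60588}{33041} = \frac{17753}{39726} - \frac{60588}{33041} = - \frac{1820342015}{1312586766}$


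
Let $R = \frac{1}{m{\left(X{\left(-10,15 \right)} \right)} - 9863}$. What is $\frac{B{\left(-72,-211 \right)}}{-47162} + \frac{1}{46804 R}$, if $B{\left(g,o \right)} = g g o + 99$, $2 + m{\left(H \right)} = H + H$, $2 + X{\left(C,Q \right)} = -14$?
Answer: $\frac{25361971293}{1103685124} \approx 22.979$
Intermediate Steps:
$X{\left(C,Q \right)} = -16$ ($X{\left(C,Q \right)} = -2 - 14 = -16$)
$m{\left(H \right)} = -2 + 2 H$ ($m{\left(H \right)} = -2 + \left(H + H\right) = -2 + 2 H$)
$B{\left(g,o \right)} = 99 + o g^{2}$ ($B{\left(g,o \right)} = g^{2} o + 99 = o g^{2} + 99 = 99 + o g^{2}$)
$R = - \frac{1}{9897}$ ($R = \frac{1}{\left(-2 + 2 \left(-16\right)\right) - 9863} = \frac{1}{\left(-2 - 32\right) - 9863} = \frac{1}{-34 - 9863} = \frac{1}{-9897} = - \frac{1}{9897} \approx -0.00010104$)
$\frac{B{\left(-72,-211 \right)}}{-47162} + \frac{1}{46804 R} = \frac{99 - 211 \left(-72\right)^{2}}{-47162} + \frac{1}{46804 \left(- \frac{1}{9897}\right)} = \left(99 - 1093824\right) \left(- \frac{1}{47162}\right) + \frac{1}{46804} \left(-9897\right) = \left(99 - 1093824\right) \left(- \frac{1}{47162}\right) - \frac{9897}{46804} = \left(-1093725\right) \left(- \frac{1}{47162}\right) - \frac{9897}{46804} = \frac{1093725}{47162} - \frac{9897}{46804} = \frac{25361971293}{1103685124}$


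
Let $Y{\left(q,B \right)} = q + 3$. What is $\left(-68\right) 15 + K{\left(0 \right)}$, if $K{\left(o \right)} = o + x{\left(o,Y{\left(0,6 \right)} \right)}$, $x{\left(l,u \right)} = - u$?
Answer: $-1023$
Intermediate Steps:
$Y{\left(q,B \right)} = 3 + q$
$K{\left(o \right)} = -3 + o$ ($K{\left(o \right)} = o - \left(3 + 0\right) = o - 3 = -3 + o$)
$\left(-68\right) 15 + K{\left(0 \right)} = \left(-68\right) 15 + \left(-3 + 0\right) = -1020 - 3 = -1023$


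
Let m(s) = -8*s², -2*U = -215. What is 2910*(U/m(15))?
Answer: -4171/24 ≈ -173.79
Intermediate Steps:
U = 215/2 (U = -½*(-215) = 215/2 ≈ 107.50)
2910*(U/m(15)) = 2910*(215/(2*((-8*15²)))) = 2910*(215/(2*((-8*225)))) = 2910*((215/2)/(-1800)) = 2910*((215/2)*(-1/1800)) = 2910*(-43/720) = -4171/24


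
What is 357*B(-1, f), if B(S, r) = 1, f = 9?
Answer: 357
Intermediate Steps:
357*B(-1, f) = 357*1 = 357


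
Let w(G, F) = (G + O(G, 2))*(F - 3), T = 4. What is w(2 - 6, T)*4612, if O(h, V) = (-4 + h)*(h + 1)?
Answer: 92240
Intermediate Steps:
O(h, V) = (1 + h)*(-4 + h) (O(h, V) = (-4 + h)*(1 + h) = (1 + h)*(-4 + h))
w(G, F) = (-3 + F)*(-4 + G² - 2*G) (w(G, F) = (G + (-4 + G² - 3*G))*(F - 3) = (-4 + G² - 2*G)*(-3 + F) = (-3 + F)*(-4 + G² - 2*G))
w(2 - 6, T)*4612 = (12 - 3*(2 - 6)² + 6*(2 - 6) + 4*(2 - 6) - 1*4*(4 - (2 - 6)² + 3*(2 - 6)))*4612 = (12 - 3*(-4)² + 6*(-4) + 4*(-4) - 1*4*(4 - 1*(-4)² + 3*(-4)))*4612 = (12 - 3*16 - 24 - 16 - 1*4*(4 - 1*16 - 12))*4612 = (12 - 48 - 24 - 16 - 1*4*(4 - 16 - 12))*4612 = (12 - 48 - 24 - 16 - 1*4*(-24))*4612 = (12 - 48 - 24 - 16 + 96)*4612 = 20*4612 = 92240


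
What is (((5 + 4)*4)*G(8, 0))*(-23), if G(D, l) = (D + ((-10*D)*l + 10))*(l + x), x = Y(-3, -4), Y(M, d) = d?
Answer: 59616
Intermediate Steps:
x = -4
G(D, l) = (-4 + l)*(10 + D - 10*D*l) (G(D, l) = (D + ((-10*D)*l + 10))*(l - 4) = (D + (-10*D*l + 10))*(-4 + l) = (D + (10 - 10*D*l))*(-4 + l) = (10 + D - 10*D*l)*(-4 + l) = (-4 + l)*(10 + D - 10*D*l))
(((5 + 4)*4)*G(8, 0))*(-23) = (((5 + 4)*4)*(-40 - 4*8 + 10*0 - 10*8*0**2 + 41*8*0))*(-23) = ((9*4)*(-40 - 32 + 0 - 10*8*0 + 0))*(-23) = (36*(-40 - 32 + 0 + 0 + 0))*(-23) = (36*(-72))*(-23) = -2592*(-23) = 59616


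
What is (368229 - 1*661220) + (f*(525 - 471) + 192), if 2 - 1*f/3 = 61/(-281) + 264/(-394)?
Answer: -16182582917/55357 ≈ -2.9233e+5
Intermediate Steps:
f = 479469/55357 (f = 6 - 3*(61/(-281) + 264/(-394)) = 6 - 3*(61*(-1/281) + 264*(-1/394)) = 6 - 3*(-61/281 - 132/197) = 6 - 3*(-49109/55357) = 6 + 147327/55357 = 479469/55357 ≈ 8.6614)
(368229 - 1*661220) + (f*(525 - 471) + 192) = (368229 - 1*661220) + (479469*(525 - 471)/55357 + 192) = (368229 - 661220) + ((479469/55357)*54 + 192) = -292991 + (25891326/55357 + 192) = -292991 + 36519870/55357 = -16182582917/55357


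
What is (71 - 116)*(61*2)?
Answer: -5490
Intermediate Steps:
(71 - 116)*(61*2) = -45*122 = -5490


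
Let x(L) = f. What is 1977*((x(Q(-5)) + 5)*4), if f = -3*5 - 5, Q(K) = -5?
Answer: -118620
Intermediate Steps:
f = -20 (f = -15 - 5 = -20)
x(L) = -20
1977*((x(Q(-5)) + 5)*4) = 1977*((-20 + 5)*4) = 1977*(-15*4) = 1977*(-60) = -118620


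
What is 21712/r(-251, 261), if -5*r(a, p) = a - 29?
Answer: 2714/7 ≈ 387.71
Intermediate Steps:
r(a, p) = 29/5 - a/5 (r(a, p) = -(a - 29)/5 = -(-29 + a)/5 = 29/5 - a/5)
21712/r(-251, 261) = 21712/(29/5 - ⅕*(-251)) = 21712/(29/5 + 251/5) = 21712/56 = 21712*(1/56) = 2714/7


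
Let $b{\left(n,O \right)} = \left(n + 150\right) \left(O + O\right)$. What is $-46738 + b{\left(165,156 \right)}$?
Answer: $51542$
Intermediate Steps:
$b{\left(n,O \right)} = 2 O \left(150 + n\right)$ ($b{\left(n,O \right)} = \left(150 + n\right) 2 O = 2 O \left(150 + n\right)$)
$-46738 + b{\left(165,156 \right)} = -46738 + 2 \cdot 156 \left(150 + 165\right) = -46738 + 2 \cdot 156 \cdot 315 = -46738 + 98280 = 51542$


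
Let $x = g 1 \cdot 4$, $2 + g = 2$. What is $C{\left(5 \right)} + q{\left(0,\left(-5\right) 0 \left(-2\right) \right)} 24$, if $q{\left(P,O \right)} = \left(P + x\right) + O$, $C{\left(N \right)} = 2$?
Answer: $2$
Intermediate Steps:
$g = 0$ ($g = -2 + 2 = 0$)
$x = 0$ ($x = 0 \cdot 1 \cdot 4 = 0 \cdot 4 = 0$)
$q{\left(P,O \right)} = O + P$ ($q{\left(P,O \right)} = \left(P + 0\right) + O = P + O = O + P$)
$C{\left(5 \right)} + q{\left(0,\left(-5\right) 0 \left(-2\right) \right)} 24 = 2 + \left(\left(-5\right) 0 \left(-2\right) + 0\right) 24 = 2 + \left(0 \left(-2\right) + 0\right) 24 = 2 + \left(0 + 0\right) 24 = 2 + 0 \cdot 24 = 2 + 0 = 2$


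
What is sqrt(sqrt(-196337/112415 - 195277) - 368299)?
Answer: sqrt(-4654243161335275 + 224830*I*sqrt(616940835181295))/112415 ≈ 0.36408 + 606.88*I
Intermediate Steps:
sqrt(sqrt(-196337/112415 - 195277) - 368299) = sqrt(sqrt(-21952260292/112415) - 368299) = sqrt(2*I*sqrt(616940835181295)/112415 - 368299) = sqrt(-368299 + 2*I*sqrt(616940835181295)/112415)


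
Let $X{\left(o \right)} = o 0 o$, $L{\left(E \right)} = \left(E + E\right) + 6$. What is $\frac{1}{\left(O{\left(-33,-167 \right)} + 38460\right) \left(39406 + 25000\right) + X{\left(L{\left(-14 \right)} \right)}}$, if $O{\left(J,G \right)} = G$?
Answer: $\frac{1}{2466298958} \approx 4.0547 \cdot 10^{-10}$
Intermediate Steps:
$L{\left(E \right)} = 6 + 2 E$ ($L{\left(E \right)} = 2 E + 6 = 6 + 2 E$)
$X{\left(o \right)} = 0$ ($X{\left(o \right)} = 0 o = 0$)
$\frac{1}{\left(O{\left(-33,-167 \right)} + 38460\right) \left(39406 + 25000\right) + X{\left(L{\left(-14 \right)} \right)}} = \frac{1}{\left(-167 + 38460\right) \left(39406 + 25000\right) + 0} = \frac{1}{38293 \cdot 64406 + 0} = \frac{1}{2466298958 + 0} = \frac{1}{2466298958}$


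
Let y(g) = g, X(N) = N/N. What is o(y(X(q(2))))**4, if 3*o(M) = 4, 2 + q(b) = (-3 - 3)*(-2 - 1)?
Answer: 256/81 ≈ 3.1605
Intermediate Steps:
q(b) = 16 (q(b) = -2 + (-3 - 3)*(-2 - 1) = -2 - 6*(-3) = -2 + 18 = 16)
X(N) = 1
o(M) = 4/3 (o(M) = (1/3)*4 = 4/3)
o(y(X(q(2))))**4 = (4/3)**4 = 256/81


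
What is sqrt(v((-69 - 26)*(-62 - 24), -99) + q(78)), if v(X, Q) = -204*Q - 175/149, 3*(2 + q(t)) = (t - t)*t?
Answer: sqrt(448300919)/149 ≈ 142.10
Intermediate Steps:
q(t) = -2 (q(t) = -2 + ((t - t)*t)/3 = -2 + (0*t)/3 = -2 + (1/3)*0 = -2 + 0 = -2)
v(X, Q) = -175/149 - 204*Q (v(X, Q) = -204*Q - 175*1/149 = -204*Q - 175/149 = -175/149 - 204*Q)
sqrt(v((-69 - 26)*(-62 - 24), -99) + q(78)) = sqrt((-175/149 - 204*(-99)) - 2) = sqrt((-175/149 + 20196) - 2) = sqrt(3009029/149 - 2) = sqrt(3008731/149) = sqrt(448300919)/149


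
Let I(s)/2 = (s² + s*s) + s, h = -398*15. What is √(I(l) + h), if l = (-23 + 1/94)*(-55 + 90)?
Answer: 45*√2816746/47 ≈ 1606.9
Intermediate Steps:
l = -75635/94 (l = (-23 + 1/94)*35 = -2161/94*35 = -75635/94 ≈ -804.63)
h = -5970
I(s) = 2*s + 4*s² (I(s) = 2*((s² + s*s) + s) = 2*((s² + s²) + s) = 2*(2*s² + s) = 2*(s + 2*s²) = 2*s + 4*s²)
√(I(l) + h) = √(2*(-75635/94)*(1 + 2*(-75635/94)) - 5970) = √(2*(-75635/94)*(1 - 75635/47) - 5970) = √(2*(-75635/94)*(-75588/47) - 5970) = √(5717098380/2209 - 5970) = √(5703910650/2209) = 45*√2816746/47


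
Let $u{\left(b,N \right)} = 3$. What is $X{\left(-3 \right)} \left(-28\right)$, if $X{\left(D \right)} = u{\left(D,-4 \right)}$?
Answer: $-84$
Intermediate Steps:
$X{\left(D \right)} = 3$
$X{\left(-3 \right)} \left(-28\right) = 3 \left(-28\right) = -84$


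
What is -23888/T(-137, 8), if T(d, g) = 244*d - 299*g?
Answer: 5972/8955 ≈ 0.66689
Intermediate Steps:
T(d, g) = -299*g + 244*d
-23888/T(-137, 8) = -23888/(-299*8 + 244*(-137)) = -23888/(-2392 - 33428) = -23888/(-35820) = -23888*(-1/35820) = 5972/8955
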